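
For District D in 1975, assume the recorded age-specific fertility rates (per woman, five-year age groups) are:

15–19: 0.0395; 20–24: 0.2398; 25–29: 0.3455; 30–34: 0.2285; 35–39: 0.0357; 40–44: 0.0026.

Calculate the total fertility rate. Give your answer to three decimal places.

Sum of ASFRs = 0.0395 + 0.2398 + 0.3455 + 0.2285 + 0.0357 + 0.0026 = 0.8916
TFR = 5 × 0.8916 = 4.458

4.458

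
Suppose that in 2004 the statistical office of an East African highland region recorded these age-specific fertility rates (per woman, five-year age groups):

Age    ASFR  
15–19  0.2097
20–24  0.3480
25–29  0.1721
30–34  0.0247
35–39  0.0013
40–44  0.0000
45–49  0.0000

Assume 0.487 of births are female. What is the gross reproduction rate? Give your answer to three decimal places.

Proportion female at birth = 0.487.
Sum of ASFRs = 0.2097 + 0.3480 + 0.1721 + 0.0247 + 0.0013 + 0.0000 + 0.0000 = 0.7558
TFR = 5 × 0.7558 = 3.779
GRR = 0.487 × 3.779 = 1.84037

1.840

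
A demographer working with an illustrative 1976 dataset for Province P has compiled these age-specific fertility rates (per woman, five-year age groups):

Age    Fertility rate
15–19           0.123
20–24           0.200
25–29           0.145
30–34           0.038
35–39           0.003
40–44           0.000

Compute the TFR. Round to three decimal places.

Sum of ASFRs = 0.123 + 0.200 + 0.145 + 0.038 + 0.003 + 0.000 = 0.509
TFR = 5 × 0.509 = 2.545

2.545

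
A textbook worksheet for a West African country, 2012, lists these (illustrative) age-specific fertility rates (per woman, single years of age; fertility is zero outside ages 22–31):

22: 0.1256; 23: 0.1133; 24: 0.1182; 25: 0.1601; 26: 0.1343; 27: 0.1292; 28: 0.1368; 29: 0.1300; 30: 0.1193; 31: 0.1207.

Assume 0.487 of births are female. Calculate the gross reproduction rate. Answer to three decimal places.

Proportion female at birth = 0.487.
Sum of ASFRs = 0.1256 + 0.1133 + 0.1182 + 0.1601 + 0.1343 + 0.1292 + 0.1368 + 0.1300 + 0.1193 + 0.1207 = 1.2875
TFR = 1.2875
GRR = 0.487 × 1.2875 = 0.62701

0.627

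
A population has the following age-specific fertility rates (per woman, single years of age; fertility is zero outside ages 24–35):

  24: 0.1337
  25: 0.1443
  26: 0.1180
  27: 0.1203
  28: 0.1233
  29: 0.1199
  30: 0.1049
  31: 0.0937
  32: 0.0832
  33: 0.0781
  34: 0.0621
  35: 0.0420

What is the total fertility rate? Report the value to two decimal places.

1.22

Sum of ASFRs = 0.1337 + 0.1443 + 0.1180 + 0.1203 + 0.1233 + 0.1199 + 0.1049 + 0.0937 + 0.0832 + 0.0781 + 0.0621 + 0.0420 = 1.2235
TFR = 1.2235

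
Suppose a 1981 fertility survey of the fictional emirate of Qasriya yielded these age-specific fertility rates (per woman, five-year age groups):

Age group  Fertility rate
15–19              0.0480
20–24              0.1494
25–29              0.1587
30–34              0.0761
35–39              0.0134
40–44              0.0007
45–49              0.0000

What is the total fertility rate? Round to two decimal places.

Sum of ASFRs = 0.0480 + 0.1494 + 0.1587 + 0.0761 + 0.0134 + 0.0007 + 0.0000 = 0.4463
TFR = 5 × 0.4463 = 2.2315

2.23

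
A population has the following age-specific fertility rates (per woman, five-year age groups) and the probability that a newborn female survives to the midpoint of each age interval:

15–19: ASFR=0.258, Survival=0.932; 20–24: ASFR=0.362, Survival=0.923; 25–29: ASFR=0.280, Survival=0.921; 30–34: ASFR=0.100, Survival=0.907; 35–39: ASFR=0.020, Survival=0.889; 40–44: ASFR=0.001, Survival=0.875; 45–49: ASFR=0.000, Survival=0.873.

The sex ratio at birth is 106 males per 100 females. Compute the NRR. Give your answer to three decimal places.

2.286

Proportion female at birth = 100 / (100 + 106) = 0.48544.
Per-age-group product (5 × ASFR × survival probability):
  15–19: 5 × 0.258 × 0.932 = 1.20228
  20–24: 5 × 0.362 × 0.923 = 1.67063
  25–29: 5 × 0.280 × 0.921 = 1.28940
  30–34: 5 × 0.100 × 0.907 = 0.45350
  35–39: 5 × 0.020 × 0.889 = 0.08890
  40–44: 5 × 0.001 × 0.875 = 0.00438
  45–49: 5 × 0.000 × 0.873 = 0.00000
Sum = 4.70909
NRR = 0.48544 × 4.70909 = 2.28598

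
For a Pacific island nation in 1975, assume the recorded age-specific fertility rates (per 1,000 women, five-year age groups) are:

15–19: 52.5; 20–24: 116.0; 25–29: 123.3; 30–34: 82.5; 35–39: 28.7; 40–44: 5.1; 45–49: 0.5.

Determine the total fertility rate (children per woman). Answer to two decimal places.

Sum of ASFRs = 52.5 + 116.0 + 123.3 + 82.5 + 28.7 + 5.1 + 0.5 = 408.6
TFR = 5 × 408.6 / 1000 = 2.043

2.04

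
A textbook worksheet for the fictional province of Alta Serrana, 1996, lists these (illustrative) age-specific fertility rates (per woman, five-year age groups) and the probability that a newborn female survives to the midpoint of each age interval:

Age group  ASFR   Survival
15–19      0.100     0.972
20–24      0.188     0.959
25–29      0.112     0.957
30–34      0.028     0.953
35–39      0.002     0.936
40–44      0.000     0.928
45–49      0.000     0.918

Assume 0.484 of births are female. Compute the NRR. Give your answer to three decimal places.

1.000

Proportion female at birth = 0.484.
Weighting each age-specific rate by interval width and survival:
  15–19: 5 × 0.100 × 0.972 = 0.48600
  20–24: 5 × 0.188 × 0.959 = 0.90146
  25–29: 5 × 0.112 × 0.957 = 0.53592
  30–34: 5 × 0.028 × 0.953 = 0.13342
  35–39: 5 × 0.002 × 0.936 = 0.00936
  40–44: 5 × 0.000 × 0.928 = 0.00000
  45–49: 5 × 0.000 × 0.918 = 0.00000
Sum = 2.06616
NRR = 0.484 × 2.06616 = 1.00002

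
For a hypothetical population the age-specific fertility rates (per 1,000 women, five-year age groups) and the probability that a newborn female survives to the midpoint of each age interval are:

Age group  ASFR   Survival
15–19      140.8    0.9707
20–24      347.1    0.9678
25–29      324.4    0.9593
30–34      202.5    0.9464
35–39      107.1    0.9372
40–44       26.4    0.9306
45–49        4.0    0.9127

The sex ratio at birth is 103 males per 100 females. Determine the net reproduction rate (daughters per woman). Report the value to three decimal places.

2.719

Proportion female at birth = 100 / (100 + 103) = 0.49261.
Weighting each age-specific rate by interval width and survival:
  15–19: 5 × 140.8/1000 × 0.9707 = 0.68337
  20–24: 5 × 347.1/1000 × 0.9678 = 1.67962
  25–29: 5 × 324.4/1000 × 0.9593 = 1.55598
  30–34: 5 × 202.5/1000 × 0.9464 = 0.95823
  35–39: 5 × 107.1/1000 × 0.9372 = 0.50187
  40–44: 5 × 26.4/1000 × 0.9306 = 0.12284
  45–49: 5 × 4.0/1000 × 0.9127 = 0.01825
Sum = 5.52016
NRR = 0.49261 × 5.52016 = 2.71929
NRR > 1, so each generation more than replaces itself.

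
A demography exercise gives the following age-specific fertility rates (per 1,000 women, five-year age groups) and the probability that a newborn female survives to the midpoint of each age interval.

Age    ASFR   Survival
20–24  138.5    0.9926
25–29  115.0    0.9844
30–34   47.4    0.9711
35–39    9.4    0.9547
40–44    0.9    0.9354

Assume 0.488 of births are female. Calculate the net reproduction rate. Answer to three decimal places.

Proportion female at birth = 0.488.
Each age group contributes 5 × ASFR × survival:
  20–24: 5 × 138.5/1000 × 0.9926 = 0.68738
  25–29: 5 × 115.0/1000 × 0.9844 = 0.56603
  30–34: 5 × 47.4/1000 × 0.9711 = 0.23015
  35–39: 5 × 9.4/1000 × 0.9547 = 0.04487
  40–44: 5 × 0.9/1000 × 0.9354 = 0.00421
Sum = 1.53264
NRR = 0.488 × 1.53264 = 0.74793

0.748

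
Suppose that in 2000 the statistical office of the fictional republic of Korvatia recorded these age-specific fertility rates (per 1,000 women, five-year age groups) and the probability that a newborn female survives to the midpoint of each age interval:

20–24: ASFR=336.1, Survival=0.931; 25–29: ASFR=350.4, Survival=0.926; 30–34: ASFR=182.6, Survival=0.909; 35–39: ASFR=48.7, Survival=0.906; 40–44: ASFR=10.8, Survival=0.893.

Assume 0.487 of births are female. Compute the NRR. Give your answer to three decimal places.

2.087

Proportion female at birth = 0.487.
Per-age-group product (5 × ASFR × survival probability):
  20–24: 5 × 336.1/1000 × 0.931 = 1.56455
  25–29: 5 × 350.4/1000 × 0.926 = 1.62235
  30–34: 5 × 182.6/1000 × 0.909 = 0.82992
  35–39: 5 × 48.7/1000 × 0.906 = 0.22061
  40–44: 5 × 10.8/1000 × 0.893 = 0.04822
Sum = 4.28565
NRR = 0.487 × 4.28565 = 2.08711
With NRR above 1 the population is above replacement fertility.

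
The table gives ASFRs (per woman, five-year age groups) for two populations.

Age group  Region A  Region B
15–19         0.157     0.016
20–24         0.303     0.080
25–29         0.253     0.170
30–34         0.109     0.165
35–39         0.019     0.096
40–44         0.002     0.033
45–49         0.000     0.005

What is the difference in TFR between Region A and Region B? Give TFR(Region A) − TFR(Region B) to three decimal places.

Region A:
  Sum of ASFRs = 0.157 + 0.303 + 0.253 + 0.109 + 0.019 + 0.002 + 0.000 = 0.843
  TFR = 5 × 0.843 = 4.215
Region B:
  Sum of ASFRs = 0.016 + 0.080 + 0.170 + 0.165 + 0.096 + 0.033 + 0.005 = 0.565
  TFR = 5 × 0.565 = 2.825
Difference = 4.215 − 2.825 = 1.39

1.390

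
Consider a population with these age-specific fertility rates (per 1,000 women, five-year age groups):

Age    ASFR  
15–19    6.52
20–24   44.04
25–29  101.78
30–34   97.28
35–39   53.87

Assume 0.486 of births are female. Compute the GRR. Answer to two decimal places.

Proportion female at birth = 0.486.
Sum of ASFRs = 6.52 + 44.04 + 101.78 + 97.28 + 53.87 = 303.49
TFR = 5 × 303.49 / 1000 = 1.51745
GRR = 0.486 × 1.51745 = 0.73748

0.74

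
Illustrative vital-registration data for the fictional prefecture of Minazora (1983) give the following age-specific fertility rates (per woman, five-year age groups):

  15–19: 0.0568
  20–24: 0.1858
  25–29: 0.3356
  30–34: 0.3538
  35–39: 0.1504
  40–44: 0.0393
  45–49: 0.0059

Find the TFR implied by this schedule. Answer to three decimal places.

Sum of ASFRs = 0.0568 + 0.1858 + 0.3356 + 0.3538 + 0.1504 + 0.0393 + 0.0059 = 1.1276
TFR = 5 × 1.1276 = 5.638

5.638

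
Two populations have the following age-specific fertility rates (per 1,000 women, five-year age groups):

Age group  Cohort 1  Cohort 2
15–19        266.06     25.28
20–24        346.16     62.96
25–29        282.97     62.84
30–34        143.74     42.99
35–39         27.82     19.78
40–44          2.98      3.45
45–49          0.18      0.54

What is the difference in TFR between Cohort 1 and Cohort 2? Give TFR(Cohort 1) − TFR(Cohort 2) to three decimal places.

Cohort 1:
  Sum of ASFRs = 266.06 + 346.16 + 282.97 + 143.74 + 27.82 + 2.98 + 0.18 = 1069.91
  TFR = 5 × 1069.91 / 1000 = 5.34955
Cohort 2:
  Sum of ASFRs = 25.28 + 62.96 + 62.84 + 42.99 + 19.78 + 3.45 + 0.54 = 217.84
  TFR = 5 × 217.84 / 1000 = 1.0892
Difference = 5.34955 − 1.0892 = 4.26035

4.260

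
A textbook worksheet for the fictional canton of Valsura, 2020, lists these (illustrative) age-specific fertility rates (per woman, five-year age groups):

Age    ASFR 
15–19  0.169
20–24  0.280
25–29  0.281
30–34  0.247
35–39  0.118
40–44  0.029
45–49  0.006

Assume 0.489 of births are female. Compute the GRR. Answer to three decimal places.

Proportion female at birth = 0.489.
Sum of ASFRs = 0.169 + 0.280 + 0.281 + 0.247 + 0.118 + 0.029 + 0.006 = 1.130
TFR = 5 × 1.130 = 5.65
GRR = 0.489 × 5.65 = 2.76285

2.763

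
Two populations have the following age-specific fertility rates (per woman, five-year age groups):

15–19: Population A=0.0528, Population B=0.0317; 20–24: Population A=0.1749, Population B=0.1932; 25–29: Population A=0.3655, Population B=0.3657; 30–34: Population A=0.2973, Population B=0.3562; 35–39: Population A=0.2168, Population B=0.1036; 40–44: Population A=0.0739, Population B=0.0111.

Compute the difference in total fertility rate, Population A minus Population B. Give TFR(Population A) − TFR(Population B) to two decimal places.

Population A:
  Sum of ASFRs = 0.0528 + 0.1749 + 0.3655 + 0.2973 + 0.2168 + 0.0739 = 1.1812
  TFR = 5 × 1.1812 = 5.906
Population B:
  Sum of ASFRs = 0.0317 + 0.1932 + 0.3657 + 0.3562 + 0.1036 + 0.0111 = 1.0615
  TFR = 5 × 1.0615 = 5.3075
Difference = 5.906 − 5.3075 = 0.5985

0.60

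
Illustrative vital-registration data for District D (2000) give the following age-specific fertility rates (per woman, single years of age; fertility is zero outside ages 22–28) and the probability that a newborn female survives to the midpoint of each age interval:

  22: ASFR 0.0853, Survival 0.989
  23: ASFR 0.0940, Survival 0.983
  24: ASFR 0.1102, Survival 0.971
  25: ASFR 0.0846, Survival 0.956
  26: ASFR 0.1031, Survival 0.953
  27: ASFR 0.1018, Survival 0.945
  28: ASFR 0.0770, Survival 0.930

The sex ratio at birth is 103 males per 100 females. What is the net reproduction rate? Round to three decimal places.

0.311

Proportion female at birth = 100 / (100 + 103) = 0.49261.
Survival-weighted fertility by age (1·fₓ·Sₓ):
  22: 1 × 0.0853 × 0.989 = 0.08436
  23: 1 × 0.0940 × 0.983 = 0.09240
  24: 1 × 0.1102 × 0.971 = 0.10700
  25: 1 × 0.0846 × 0.956 = 0.08088
  26: 1 × 0.1031 × 0.953 = 0.09825
  27: 1 × 0.1018 × 0.945 = 0.09620
  28: 1 × 0.0770 × 0.930 = 0.07161
Sum = 0.63070
NRR = 0.49261 × 0.63070 = 0.31069
With NRR below 1 the population is below replacement fertility.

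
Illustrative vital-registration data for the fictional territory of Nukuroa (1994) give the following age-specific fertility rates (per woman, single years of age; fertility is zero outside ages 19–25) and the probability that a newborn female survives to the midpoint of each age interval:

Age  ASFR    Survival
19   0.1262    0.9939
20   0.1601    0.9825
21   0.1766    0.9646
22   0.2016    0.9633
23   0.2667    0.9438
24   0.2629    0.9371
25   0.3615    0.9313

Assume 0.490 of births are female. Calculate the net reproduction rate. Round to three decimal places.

Proportion female at birth = 0.490.
Each age group contributes 1 × ASFR × survival:
  19: 1 × 0.1262 × 0.9939 = 0.12543
  20: 1 × 0.1601 × 0.9825 = 0.15730
  21: 1 × 0.1766 × 0.9646 = 0.17035
  22: 1 × 0.2016 × 0.9633 = 0.19420
  23: 1 × 0.2667 × 0.9438 = 0.25171
  24: 1 × 0.2629 × 0.9371 = 0.24636
  25: 1 × 0.3615 × 0.9313 = 0.33666
Sum = 1.48201
NRR = 0.490 × 1.48201 = 0.72618
NRR < 1, so the cohort does not fully replace itself.

0.726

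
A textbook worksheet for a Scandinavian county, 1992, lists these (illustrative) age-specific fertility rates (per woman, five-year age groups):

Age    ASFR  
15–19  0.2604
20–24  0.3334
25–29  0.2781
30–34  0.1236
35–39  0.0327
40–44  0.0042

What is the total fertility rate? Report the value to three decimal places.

5.162

Sum of ASFRs = 0.2604 + 0.3334 + 0.2781 + 0.1236 + 0.0327 + 0.0042 = 1.0324
TFR = 5 × 1.0324 = 5.162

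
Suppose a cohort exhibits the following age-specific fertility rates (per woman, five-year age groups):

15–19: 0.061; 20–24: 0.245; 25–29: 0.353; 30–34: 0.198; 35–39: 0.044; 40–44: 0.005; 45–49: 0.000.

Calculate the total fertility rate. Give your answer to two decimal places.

4.53

Sum of ASFRs = 0.061 + 0.245 + 0.353 + 0.198 + 0.044 + 0.005 + 0.000 = 0.906
TFR = 5 × 0.906 = 4.53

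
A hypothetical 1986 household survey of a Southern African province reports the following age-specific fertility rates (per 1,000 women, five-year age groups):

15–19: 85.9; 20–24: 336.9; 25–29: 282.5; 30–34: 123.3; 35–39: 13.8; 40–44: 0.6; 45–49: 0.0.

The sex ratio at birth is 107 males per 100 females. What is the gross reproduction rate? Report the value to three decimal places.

Proportion female at birth = 100 / (100 + 107) = 0.48309.
Sum of ASFRs = 85.9 + 336.9 + 282.5 + 123.3 + 13.8 + 0.6 + 0.0 = 843.0
TFR = 5 × 843.0 / 1000 = 4.215
GRR = 0.48309 × 4.215 = 2.03622

2.036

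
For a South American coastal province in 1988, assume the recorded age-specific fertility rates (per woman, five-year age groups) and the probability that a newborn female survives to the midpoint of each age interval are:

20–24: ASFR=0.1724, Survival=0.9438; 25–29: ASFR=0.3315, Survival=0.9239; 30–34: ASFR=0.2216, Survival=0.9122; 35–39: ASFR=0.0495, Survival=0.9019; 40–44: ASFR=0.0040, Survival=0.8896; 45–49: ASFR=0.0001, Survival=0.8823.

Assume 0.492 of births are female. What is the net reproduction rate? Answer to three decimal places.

1.770

Proportion female at birth = 0.492.
Weighting each age-specific rate by interval width and survival:
  20–24: 5 × 0.1724 × 0.9438 = 0.81356
  25–29: 5 × 0.3315 × 0.9239 = 1.53136
  30–34: 5 × 0.2216 × 0.9122 = 1.01072
  35–39: 5 × 0.0495 × 0.9019 = 0.22322
  40–44: 5 × 0.0040 × 0.8896 = 0.01779
  45–49: 5 × 0.0001 × 0.8823 = 0.00044
Sum = 3.59709
NRR = 0.492 × 3.59709 = 1.76977
With NRR above 1 the population is above replacement fertility.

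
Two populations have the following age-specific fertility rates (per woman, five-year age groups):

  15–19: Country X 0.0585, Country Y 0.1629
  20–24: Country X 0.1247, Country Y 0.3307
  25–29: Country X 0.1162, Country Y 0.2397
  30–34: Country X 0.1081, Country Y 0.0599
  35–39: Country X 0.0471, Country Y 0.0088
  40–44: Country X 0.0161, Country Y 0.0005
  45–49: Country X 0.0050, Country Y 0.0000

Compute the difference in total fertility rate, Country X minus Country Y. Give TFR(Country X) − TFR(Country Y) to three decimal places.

-1.634

Country X:
  Sum of ASFRs = 0.0585 + 0.1247 + 0.1162 + 0.1081 + 0.0471 + 0.0161 + 0.0050 = 0.4757
  TFR = 5 × 0.4757 = 2.3785
Country Y:
  Sum of ASFRs = 0.1629 + 0.3307 + 0.2397 + 0.0599 + 0.0088 + 0.0005 + 0.0000 = 0.8025
  TFR = 5 × 0.8025 = 4.0125
Difference = 2.3785 − 4.0125 = -1.634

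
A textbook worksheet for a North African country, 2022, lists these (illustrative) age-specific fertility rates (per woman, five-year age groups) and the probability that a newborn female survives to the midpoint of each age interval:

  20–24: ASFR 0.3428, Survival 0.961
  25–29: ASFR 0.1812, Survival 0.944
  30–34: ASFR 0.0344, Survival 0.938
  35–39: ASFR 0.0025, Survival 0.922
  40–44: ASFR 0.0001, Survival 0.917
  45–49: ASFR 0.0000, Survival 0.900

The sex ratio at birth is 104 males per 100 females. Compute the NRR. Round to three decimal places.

1.312

Proportion female at birth = 100 / (100 + 104) = 0.49020.
Weighting each age-specific rate by interval width and survival:
  20–24: 5 × 0.3428 × 0.961 = 1.64715
  25–29: 5 × 0.1812 × 0.944 = 0.85526
  30–34: 5 × 0.0344 × 0.938 = 0.16134
  35–39: 5 × 0.0025 × 0.922 = 0.01153
  40–44: 5 × 0.0001 × 0.917 = 0.00046
  45–49: 5 × 0.0000 × 0.900 = 0.00000
Sum = 2.67574
NRR = 0.49020 × 2.67574 = 1.31165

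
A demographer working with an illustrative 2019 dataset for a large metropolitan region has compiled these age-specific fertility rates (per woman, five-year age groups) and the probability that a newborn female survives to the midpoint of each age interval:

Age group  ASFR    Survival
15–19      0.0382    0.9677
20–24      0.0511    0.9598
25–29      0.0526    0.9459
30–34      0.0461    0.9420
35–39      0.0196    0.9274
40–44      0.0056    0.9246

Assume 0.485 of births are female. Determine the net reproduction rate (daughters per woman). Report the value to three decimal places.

Proportion female at birth = 0.485.
Per-age-group product (5 × ASFR × survival probability):
  15–19: 5 × 0.0382 × 0.9677 = 0.18483
  20–24: 5 × 0.0511 × 0.9598 = 0.24523
  25–29: 5 × 0.0526 × 0.9459 = 0.24877
  30–34: 5 × 0.0461 × 0.9420 = 0.21713
  35–39: 5 × 0.0196 × 0.9274 = 0.09089
  40–44: 5 × 0.0056 × 0.9246 = 0.02589
Sum = 1.01274
NRR = 0.485 × 1.01274 = 0.49118

0.491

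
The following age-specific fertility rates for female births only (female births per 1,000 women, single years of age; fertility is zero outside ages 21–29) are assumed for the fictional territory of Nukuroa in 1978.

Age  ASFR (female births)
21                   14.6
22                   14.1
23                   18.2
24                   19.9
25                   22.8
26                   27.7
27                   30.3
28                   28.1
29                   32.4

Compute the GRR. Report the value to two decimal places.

0.21

Sum of female ASFRs = 14.6 + 14.1 + 18.2 + 19.9 + 22.8 + 27.7 + 30.3 + 28.1 + 32.4 = 208.1
GRR = 208.1 / 1000 = 0.2081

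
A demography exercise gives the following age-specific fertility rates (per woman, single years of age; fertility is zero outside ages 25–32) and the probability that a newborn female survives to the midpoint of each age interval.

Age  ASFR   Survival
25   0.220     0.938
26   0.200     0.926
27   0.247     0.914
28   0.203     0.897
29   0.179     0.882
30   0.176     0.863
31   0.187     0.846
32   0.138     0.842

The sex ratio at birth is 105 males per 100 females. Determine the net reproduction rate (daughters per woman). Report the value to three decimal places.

Proportion female at birth = 100 / (100 + 105) = 0.48780.
Survival-weighted fertility by age (1·fₓ·Sₓ):
  25: 1 × 0.220 × 0.938 = 0.20636
  26: 1 × 0.200 × 0.926 = 0.18520
  27: 1 × 0.247 × 0.914 = 0.22576
  28: 1 × 0.203 × 0.897 = 0.18209
  29: 1 × 0.179 × 0.882 = 0.15788
  30: 1 × 0.176 × 0.863 = 0.15189
  31: 1 × 0.187 × 0.846 = 0.15820
  32: 1 × 0.138 × 0.842 = 0.11620
Sum = 1.38358
NRR = 0.48780 × 1.38358 = 0.67491

0.675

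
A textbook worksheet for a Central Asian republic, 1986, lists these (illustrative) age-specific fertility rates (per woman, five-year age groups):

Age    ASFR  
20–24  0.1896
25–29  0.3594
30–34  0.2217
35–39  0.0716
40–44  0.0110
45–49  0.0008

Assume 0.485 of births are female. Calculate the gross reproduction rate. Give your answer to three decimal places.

2.071

Proportion female at birth = 0.485.
Sum of ASFRs = 0.1896 + 0.3594 + 0.2217 + 0.0716 + 0.0110 + 0.0008 = 0.8541
TFR = 5 × 0.8541 = 4.2705
GRR = 0.485 × 4.2705 = 2.07119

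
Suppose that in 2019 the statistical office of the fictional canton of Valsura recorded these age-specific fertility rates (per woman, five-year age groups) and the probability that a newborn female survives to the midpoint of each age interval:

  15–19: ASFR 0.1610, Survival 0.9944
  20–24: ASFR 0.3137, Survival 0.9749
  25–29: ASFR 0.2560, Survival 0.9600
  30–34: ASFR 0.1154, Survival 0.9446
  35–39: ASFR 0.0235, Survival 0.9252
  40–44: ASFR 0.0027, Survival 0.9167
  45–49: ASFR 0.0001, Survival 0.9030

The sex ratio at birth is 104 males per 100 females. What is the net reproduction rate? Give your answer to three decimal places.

2.071

Proportion female at birth = 100 / (100 + 104) = 0.49020.
Weighting each age-specific rate by interval width and survival:
  15–19: 5 × 0.1610 × 0.9944 = 0.80049
  20–24: 5 × 0.3137 × 0.9749 = 1.52913
  25–29: 5 × 0.2560 × 0.9600 = 1.22880
  30–34: 5 × 0.1154 × 0.9446 = 0.54503
  35–39: 5 × 0.0235 × 0.9252 = 0.10871
  40–44: 5 × 0.0027 × 0.9167 = 0.01238
  45–49: 5 × 0.0001 × 0.9030 = 0.00045
Sum = 4.22499
NRR = 0.49020 × 4.22499 = 2.07109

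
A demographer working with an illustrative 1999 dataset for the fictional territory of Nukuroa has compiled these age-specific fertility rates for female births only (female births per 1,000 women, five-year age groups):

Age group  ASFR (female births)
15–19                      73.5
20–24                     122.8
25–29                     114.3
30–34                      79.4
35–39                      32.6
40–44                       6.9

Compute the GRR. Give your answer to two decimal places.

2.15

Sum of female ASFRs = 73.5 + 122.8 + 114.3 + 79.4 + 32.6 + 6.9 = 429.5
GRR = 5 × 429.5 / 1000 = 2.1475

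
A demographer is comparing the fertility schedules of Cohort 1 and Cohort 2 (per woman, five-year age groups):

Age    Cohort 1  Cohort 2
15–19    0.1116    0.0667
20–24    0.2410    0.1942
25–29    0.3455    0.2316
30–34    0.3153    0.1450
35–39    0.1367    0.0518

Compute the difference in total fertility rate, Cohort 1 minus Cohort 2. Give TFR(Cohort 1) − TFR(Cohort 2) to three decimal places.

2.304

Cohort 1:
  Sum of ASFRs = 0.1116 + 0.2410 + 0.3455 + 0.3153 + 0.1367 = 1.1501
  TFR = 5 × 1.1501 = 5.7505
Cohort 2:
  Sum of ASFRs = 0.0667 + 0.1942 + 0.2316 + 0.1450 + 0.0518 = 0.6893
  TFR = 5 × 0.6893 = 3.4465
Difference = 5.7505 − 3.4465 = 2.304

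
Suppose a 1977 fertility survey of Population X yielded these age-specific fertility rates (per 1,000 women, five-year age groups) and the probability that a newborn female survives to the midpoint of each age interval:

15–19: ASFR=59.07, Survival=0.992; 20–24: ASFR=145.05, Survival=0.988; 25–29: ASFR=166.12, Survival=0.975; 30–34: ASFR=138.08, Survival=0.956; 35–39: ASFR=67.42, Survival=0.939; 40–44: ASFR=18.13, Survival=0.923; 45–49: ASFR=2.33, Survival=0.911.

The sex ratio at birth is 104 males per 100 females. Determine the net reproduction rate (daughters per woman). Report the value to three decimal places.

Proportion female at birth = 100 / (100 + 104) = 0.49020.
Weighting each age-specific rate by interval width and survival:
  15–19: 5 × 59.07/1000 × 0.992 = 0.29299
  20–24: 5 × 145.05/1000 × 0.988 = 0.71655
  25–29: 5 × 166.12/1000 × 0.975 = 0.80984
  30–34: 5 × 138.08/1000 × 0.956 = 0.66002
  35–39: 5 × 67.42/1000 × 0.939 = 0.31654
  40–44: 5 × 18.13/1000 × 0.923 = 0.08367
  45–49: 5 × 2.33/1000 × 0.911 = 0.01061
Sum = 2.89022
NRR = 0.49020 × 2.89022 = 1.41679

1.417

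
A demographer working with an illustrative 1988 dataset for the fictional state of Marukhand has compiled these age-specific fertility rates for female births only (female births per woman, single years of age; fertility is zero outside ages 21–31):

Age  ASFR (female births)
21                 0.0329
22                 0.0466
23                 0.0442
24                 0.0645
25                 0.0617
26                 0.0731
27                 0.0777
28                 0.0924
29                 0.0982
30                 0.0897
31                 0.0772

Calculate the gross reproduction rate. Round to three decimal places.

Sum of female ASFRs = 0.0329 + 0.0466 + 0.0442 + 0.0645 + 0.0617 + 0.0731 + 0.0777 + 0.0924 + 0.0982 + 0.0897 + 0.0772 = 0.7582
GRR = 0.7582

0.758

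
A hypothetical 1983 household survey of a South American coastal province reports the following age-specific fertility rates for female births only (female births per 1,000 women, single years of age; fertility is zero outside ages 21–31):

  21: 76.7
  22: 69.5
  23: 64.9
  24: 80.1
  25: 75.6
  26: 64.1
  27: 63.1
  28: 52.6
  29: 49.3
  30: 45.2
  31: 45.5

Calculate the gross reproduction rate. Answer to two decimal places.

Sum of female ASFRs = 76.7 + 69.5 + 64.9 + 80.1 + 75.6 + 64.1 + 63.1 + 52.6 + 49.3 + 45.2 + 45.5 = 686.6
GRR = 686.6 / 1000 = 0.6866

0.69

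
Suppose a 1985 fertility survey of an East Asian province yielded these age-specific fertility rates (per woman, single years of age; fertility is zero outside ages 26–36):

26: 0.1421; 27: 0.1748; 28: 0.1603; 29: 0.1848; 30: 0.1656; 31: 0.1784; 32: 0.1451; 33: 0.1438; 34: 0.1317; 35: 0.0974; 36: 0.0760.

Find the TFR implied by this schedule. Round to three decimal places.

Sum of ASFRs = 0.1421 + 0.1748 + 0.1603 + 0.1848 + 0.1656 + 0.1784 + 0.1451 + 0.1438 + 0.1317 + 0.0974 + 0.0760 = 1.6000
TFR = 1.6

1.600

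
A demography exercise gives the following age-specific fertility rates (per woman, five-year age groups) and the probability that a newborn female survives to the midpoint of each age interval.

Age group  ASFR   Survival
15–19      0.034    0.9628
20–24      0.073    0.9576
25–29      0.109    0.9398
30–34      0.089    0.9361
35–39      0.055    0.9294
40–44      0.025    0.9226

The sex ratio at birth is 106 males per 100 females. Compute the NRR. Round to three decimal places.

Proportion female at birth = 100 / (100 + 106) = 0.48544.
Per-age-group product (5 × ASFR × survival probability):
  15–19: 5 × 0.034 × 0.9628 = 0.16368
  20–24: 5 × 0.073 × 0.9576 = 0.34952
  25–29: 5 × 0.109 × 0.9398 = 0.51219
  30–34: 5 × 0.089 × 0.9361 = 0.41656
  35–39: 5 × 0.055 × 0.9294 = 0.25559
  40–44: 5 × 0.025 × 0.9226 = 0.11533
Sum = 1.81287
NRR = 0.48544 × 1.81287 = 0.88004
With NRR below 1 the population is below replacement fertility.

0.880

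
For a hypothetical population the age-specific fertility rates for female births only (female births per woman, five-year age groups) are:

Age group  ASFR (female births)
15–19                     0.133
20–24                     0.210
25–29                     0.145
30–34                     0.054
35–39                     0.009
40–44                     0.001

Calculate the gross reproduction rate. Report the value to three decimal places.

Sum of female ASFRs = 0.133 + 0.210 + 0.145 + 0.054 + 0.009 + 0.001 = 0.552
GRR = 5 × 0.552 = 2.76

2.760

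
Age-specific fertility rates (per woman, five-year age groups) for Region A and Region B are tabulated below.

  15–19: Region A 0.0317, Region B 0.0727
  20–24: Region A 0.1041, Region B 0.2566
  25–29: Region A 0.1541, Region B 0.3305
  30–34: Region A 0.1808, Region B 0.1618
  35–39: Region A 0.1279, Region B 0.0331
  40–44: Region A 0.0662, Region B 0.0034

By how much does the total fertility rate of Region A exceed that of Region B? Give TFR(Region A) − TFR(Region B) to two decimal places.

-0.97

Region A:
  Sum of ASFRs = 0.0317 + 0.1041 + 0.1541 + 0.1808 + 0.1279 + 0.0662 = 0.6648
  TFR = 5 × 0.6648 = 3.324
Region B:
  Sum of ASFRs = 0.0727 + 0.2566 + 0.3305 + 0.1618 + 0.0331 + 0.0034 = 0.8581
  TFR = 5 × 0.8581 = 4.2905
Difference = 3.324 − 4.2905 = -0.9665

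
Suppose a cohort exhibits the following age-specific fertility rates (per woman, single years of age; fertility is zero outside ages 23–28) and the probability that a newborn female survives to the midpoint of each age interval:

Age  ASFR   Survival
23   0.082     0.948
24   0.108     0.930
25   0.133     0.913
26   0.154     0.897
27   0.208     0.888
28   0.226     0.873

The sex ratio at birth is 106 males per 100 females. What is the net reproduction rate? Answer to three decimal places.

0.398

Proportion female at birth = 100 / (100 + 106) = 0.48544.
Survival-weighted fertility by age (1·fₓ·Sₓ):
  23: 1 × 0.082 × 0.948 = 0.07774
  24: 1 × 0.108 × 0.930 = 0.10044
  25: 1 × 0.133 × 0.913 = 0.12143
  26: 1 × 0.154 × 0.897 = 0.13814
  27: 1 × 0.208 × 0.888 = 0.18470
  28: 1 × 0.226 × 0.873 = 0.19730
Sum = 0.81975
NRR = 0.48544 × 0.81975 = 0.39794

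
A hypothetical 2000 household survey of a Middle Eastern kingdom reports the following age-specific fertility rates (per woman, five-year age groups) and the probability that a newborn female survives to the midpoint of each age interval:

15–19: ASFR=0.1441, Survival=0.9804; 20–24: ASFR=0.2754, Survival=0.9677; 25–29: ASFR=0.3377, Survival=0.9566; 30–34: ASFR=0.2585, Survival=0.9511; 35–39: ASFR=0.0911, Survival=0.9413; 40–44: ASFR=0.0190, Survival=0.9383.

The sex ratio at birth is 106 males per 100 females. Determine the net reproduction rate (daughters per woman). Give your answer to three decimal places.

Proportion female at birth = 100 / (100 + 106) = 0.48544.
Each age group contributes 5 × ASFR × survival:
  15–19: 5 × 0.1441 × 0.9804 = 0.70638
  20–24: 5 × 0.2754 × 0.9677 = 1.33252
  25–29: 5 × 0.3377 × 0.9566 = 1.61522
  30–34: 5 × 0.2585 × 0.9511 = 1.22930
  35–39: 5 × 0.0911 × 0.9413 = 0.42876
  40–44: 5 × 0.0190 × 0.9383 = 0.08914
Sum = 5.40132
NRR = 0.48544 × 5.40132 = 2.62202

2.622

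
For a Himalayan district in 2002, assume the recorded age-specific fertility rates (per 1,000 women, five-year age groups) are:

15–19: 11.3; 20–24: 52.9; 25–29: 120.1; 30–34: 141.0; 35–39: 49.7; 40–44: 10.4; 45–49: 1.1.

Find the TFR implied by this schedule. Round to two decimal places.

1.93

Sum of ASFRs = 11.3 + 52.9 + 120.1 + 141.0 + 49.7 + 10.4 + 1.1 = 386.5
TFR = 5 × 386.5 / 1000 = 1.9325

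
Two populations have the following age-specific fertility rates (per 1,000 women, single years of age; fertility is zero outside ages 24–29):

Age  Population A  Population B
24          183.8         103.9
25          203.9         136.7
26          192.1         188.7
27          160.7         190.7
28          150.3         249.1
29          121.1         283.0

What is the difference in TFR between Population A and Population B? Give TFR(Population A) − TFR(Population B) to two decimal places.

Population A:
  Sum of ASFRs = 183.8 + 203.9 + 192.1 + 160.7 + 150.3 + 121.1 = 1011.9
  TFR = 1011.9 / 1000 = 1.0119
Population B:
  Sum of ASFRs = 103.9 + 136.7 + 188.7 + 190.7 + 249.1 + 283.0 = 1152.1
  TFR = 1152.1 / 1000 = 1.1521
Difference = 1.0119 − 1.1521 = -0.1402

-0.14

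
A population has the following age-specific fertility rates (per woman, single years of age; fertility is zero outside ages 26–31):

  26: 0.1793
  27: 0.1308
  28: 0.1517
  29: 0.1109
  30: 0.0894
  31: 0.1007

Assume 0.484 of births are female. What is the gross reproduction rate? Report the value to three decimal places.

0.369

Proportion female at birth = 0.484.
Sum of ASFRs = 0.1793 + 0.1308 + 0.1517 + 0.1109 + 0.0894 + 0.1007 = 0.7628
TFR = 0.7628
GRR = 0.484 × 0.7628 = 0.36920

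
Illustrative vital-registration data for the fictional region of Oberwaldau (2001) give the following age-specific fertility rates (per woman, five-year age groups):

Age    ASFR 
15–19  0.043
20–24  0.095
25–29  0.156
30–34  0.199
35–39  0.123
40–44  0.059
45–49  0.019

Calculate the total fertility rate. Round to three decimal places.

3.470

Sum of ASFRs = 0.043 + 0.095 + 0.156 + 0.199 + 0.123 + 0.059 + 0.019 = 0.694
TFR = 5 × 0.694 = 3.47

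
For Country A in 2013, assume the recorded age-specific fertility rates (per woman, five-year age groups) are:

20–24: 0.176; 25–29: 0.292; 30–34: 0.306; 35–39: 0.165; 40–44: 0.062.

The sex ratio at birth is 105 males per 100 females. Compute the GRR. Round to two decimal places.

2.44

Proportion female at birth = 100 / (100 + 105) = 0.48780.
Sum of ASFRs = 0.176 + 0.292 + 0.306 + 0.165 + 0.062 = 1.001
TFR = 5 × 1.001 = 5.005
GRR = 0.48780 × 5.005 = 2.44144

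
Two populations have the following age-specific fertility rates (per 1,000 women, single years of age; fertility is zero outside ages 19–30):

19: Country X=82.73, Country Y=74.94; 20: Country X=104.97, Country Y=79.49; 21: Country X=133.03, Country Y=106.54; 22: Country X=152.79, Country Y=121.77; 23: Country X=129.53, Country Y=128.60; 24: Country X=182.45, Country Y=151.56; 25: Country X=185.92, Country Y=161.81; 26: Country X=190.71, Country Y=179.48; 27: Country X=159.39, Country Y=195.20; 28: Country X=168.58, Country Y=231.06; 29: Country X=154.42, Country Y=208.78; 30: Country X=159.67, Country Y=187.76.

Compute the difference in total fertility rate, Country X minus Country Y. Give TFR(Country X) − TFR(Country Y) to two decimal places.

Country X:
  Sum of ASFRs = 82.73 + 104.97 + 133.03 + 152.79 + 129.53 + 182.45 + 185.92 + 190.71 + 159.39 + 168.58 + 154.42 + 159.67 = 1804.19
  TFR = 1804.19 / 1000 = 1.80419
Country Y:
  Sum of ASFRs = 74.94 + 79.49 + 106.54 + 121.77 + 128.60 + 151.56 + 161.81 + 179.48 + 195.20 + 231.06 + 208.78 + 187.76 = 1826.99
  TFR = 1826.99 / 1000 = 1.82699
Difference = 1.80419 − 1.82699 = -0.0228

-0.02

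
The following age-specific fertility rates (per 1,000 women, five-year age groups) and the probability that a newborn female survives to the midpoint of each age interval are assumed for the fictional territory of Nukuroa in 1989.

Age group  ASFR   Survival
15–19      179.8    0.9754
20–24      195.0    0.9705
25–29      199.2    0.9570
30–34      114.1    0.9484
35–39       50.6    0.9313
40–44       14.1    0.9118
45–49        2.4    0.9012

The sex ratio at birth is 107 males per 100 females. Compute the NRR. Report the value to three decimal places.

Proportion female at birth = 100 / (100 + 107) = 0.48309.
Weighting each age-specific rate by interval width and survival:
  15–19: 5 × 179.8/1000 × 0.9754 = 0.87688
  20–24: 5 × 195.0/1000 × 0.9705 = 0.94624
  25–29: 5 × 199.2/1000 × 0.9570 = 0.95317
  30–34: 5 × 114.1/1000 × 0.9484 = 0.54106
  35–39: 5 × 50.6/1000 × 0.9313 = 0.23562
  40–44: 5 × 14.1/1000 × 0.9118 = 0.06428
  45–49: 5 × 2.4/1000 × 0.9012 = 0.01081
Sum = 3.62806
NRR = 0.48309 × 3.62806 = 1.75268

1.753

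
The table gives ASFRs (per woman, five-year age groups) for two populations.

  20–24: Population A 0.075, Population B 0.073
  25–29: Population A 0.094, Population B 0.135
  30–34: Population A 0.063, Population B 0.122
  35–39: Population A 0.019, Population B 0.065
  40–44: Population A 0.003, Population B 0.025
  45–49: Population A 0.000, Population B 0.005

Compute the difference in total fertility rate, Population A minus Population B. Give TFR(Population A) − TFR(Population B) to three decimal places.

-0.855

Population A:
  Sum of ASFRs = 0.075 + 0.094 + 0.063 + 0.019 + 0.003 + 0.000 = 0.254
  TFR = 5 × 0.254 = 1.27
Population B:
  Sum of ASFRs = 0.073 + 0.135 + 0.122 + 0.065 + 0.025 + 0.005 = 0.425
  TFR = 5 × 0.425 = 2.125
Difference = 1.27 − 2.125 = -0.855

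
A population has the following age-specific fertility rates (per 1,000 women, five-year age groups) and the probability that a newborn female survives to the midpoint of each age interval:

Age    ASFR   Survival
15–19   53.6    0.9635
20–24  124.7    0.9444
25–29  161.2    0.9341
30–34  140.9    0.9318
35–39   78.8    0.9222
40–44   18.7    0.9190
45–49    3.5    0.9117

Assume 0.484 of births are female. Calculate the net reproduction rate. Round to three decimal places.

Proportion female at birth = 0.484.
Per-age-group product (5 × ASFR × survival probability):
  15–19: 5 × 53.6/1000 × 0.9635 = 0.25822
  20–24: 5 × 124.7/1000 × 0.9444 = 0.58883
  25–29: 5 × 161.2/1000 × 0.9341 = 0.75288
  30–34: 5 × 140.9/1000 × 0.9318 = 0.65645
  35–39: 5 × 78.8/1000 × 0.9222 = 0.36335
  40–44: 5 × 18.7/1000 × 0.9190 = 0.08593
  45–49: 5 × 3.5/1000 × 0.9117 = 0.01595
Sum = 2.72161
NRR = 0.484 × 2.72161 = 1.31726
NRR > 1, so each generation more than replaces itself.

1.317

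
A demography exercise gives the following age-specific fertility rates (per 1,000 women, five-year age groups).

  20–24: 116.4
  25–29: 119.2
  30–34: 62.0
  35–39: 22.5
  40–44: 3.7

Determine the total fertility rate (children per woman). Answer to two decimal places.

1.62

Sum of ASFRs = 116.4 + 119.2 + 62.0 + 22.5 + 3.7 = 323.8
TFR = 5 × 323.8 / 1000 = 1.619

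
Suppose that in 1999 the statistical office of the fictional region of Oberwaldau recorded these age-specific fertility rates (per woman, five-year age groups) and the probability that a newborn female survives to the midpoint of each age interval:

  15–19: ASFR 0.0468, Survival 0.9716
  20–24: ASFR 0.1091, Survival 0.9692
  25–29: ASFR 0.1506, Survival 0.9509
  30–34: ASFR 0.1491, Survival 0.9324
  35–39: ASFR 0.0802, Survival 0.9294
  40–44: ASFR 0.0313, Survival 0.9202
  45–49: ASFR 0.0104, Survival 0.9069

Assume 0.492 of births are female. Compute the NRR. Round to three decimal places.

1.344

Proportion female at birth = 0.492.
Weighting each age-specific rate by interval width and survival:
  15–19: 5 × 0.0468 × 0.9716 = 0.22735
  20–24: 5 × 0.1091 × 0.9692 = 0.52870
  25–29: 5 × 0.1506 × 0.9509 = 0.71603
  30–34: 5 × 0.1491 × 0.9324 = 0.69510
  35–39: 5 × 0.0802 × 0.9294 = 0.37269
  40–44: 5 × 0.0313 × 0.9202 = 0.14401
  45–49: 5 × 0.0104 × 0.9069 = 0.04716
Sum = 2.73104
NRR = 0.492 × 2.73104 = 1.34367
With NRR above 1 the population is above replacement fertility.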